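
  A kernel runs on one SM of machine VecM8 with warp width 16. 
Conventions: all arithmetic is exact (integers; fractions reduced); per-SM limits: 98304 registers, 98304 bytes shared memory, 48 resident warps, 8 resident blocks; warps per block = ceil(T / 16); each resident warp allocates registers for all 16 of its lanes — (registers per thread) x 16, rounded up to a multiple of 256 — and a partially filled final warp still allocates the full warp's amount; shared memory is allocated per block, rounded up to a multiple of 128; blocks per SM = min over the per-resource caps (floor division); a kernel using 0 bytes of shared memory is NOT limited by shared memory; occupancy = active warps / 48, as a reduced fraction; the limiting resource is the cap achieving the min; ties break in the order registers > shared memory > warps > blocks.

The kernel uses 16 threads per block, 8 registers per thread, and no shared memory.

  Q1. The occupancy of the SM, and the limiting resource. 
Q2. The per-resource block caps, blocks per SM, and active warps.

Answer: occupancy 1/6, limited by blocks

registers: 384 blocks
shared memory: no limit (kernel uses none)
warps: 48 blocks
blocks: 8 blocks

Answer: 8 blocks, 8 active warps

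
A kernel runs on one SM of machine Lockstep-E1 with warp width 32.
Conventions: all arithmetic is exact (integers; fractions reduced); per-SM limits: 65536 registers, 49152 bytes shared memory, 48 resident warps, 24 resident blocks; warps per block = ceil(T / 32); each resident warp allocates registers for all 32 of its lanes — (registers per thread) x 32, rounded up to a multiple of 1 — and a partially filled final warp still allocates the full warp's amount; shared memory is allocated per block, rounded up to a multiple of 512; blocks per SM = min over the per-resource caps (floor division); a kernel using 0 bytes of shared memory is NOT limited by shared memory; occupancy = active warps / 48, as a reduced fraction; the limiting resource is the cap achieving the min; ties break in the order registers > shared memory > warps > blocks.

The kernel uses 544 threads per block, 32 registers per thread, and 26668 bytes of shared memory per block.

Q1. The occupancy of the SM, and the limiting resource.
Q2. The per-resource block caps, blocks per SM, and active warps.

Answer: occupancy 17/48, limited by shared memory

registers: 3 blocks
shared memory: 1 block
warps: 2 blocks
blocks: 24 blocks

Answer: 1 block, 17 active warps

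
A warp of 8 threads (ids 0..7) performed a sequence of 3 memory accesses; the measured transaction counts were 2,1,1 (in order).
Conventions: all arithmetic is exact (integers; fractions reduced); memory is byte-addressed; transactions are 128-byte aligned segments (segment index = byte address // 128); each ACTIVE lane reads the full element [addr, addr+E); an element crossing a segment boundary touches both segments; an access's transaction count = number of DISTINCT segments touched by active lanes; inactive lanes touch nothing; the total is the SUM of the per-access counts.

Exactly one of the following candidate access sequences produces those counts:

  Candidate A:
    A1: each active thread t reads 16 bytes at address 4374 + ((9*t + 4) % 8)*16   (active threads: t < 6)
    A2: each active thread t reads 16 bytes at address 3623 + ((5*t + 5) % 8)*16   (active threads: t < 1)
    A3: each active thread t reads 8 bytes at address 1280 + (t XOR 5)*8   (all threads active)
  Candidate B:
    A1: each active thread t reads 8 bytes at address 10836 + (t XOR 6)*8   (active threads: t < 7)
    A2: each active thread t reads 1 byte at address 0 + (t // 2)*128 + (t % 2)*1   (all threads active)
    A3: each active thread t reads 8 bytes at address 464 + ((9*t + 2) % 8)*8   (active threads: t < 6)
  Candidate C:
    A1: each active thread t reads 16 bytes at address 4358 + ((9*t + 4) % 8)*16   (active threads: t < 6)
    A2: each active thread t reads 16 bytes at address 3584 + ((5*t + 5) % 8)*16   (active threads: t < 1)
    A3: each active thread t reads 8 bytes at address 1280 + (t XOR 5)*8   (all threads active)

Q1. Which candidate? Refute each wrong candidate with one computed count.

A: A2 gives 2 transactions, not 1
B: A2 gives 4 transactions, not 1
C: all counts match (2,1,1)

Answer: C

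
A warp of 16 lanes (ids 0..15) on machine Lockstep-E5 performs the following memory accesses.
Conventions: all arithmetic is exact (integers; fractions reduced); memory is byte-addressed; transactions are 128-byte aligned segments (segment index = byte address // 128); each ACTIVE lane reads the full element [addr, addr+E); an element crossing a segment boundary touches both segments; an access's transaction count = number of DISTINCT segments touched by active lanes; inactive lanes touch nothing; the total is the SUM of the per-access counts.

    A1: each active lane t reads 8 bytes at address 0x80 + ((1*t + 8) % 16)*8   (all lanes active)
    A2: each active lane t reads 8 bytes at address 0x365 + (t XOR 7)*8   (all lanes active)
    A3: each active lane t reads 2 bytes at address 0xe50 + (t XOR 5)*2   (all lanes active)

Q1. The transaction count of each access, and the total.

A1: 1 transaction
A2: 2 transactions
A3: 1 transaction

Answer: 1,2,1; total 4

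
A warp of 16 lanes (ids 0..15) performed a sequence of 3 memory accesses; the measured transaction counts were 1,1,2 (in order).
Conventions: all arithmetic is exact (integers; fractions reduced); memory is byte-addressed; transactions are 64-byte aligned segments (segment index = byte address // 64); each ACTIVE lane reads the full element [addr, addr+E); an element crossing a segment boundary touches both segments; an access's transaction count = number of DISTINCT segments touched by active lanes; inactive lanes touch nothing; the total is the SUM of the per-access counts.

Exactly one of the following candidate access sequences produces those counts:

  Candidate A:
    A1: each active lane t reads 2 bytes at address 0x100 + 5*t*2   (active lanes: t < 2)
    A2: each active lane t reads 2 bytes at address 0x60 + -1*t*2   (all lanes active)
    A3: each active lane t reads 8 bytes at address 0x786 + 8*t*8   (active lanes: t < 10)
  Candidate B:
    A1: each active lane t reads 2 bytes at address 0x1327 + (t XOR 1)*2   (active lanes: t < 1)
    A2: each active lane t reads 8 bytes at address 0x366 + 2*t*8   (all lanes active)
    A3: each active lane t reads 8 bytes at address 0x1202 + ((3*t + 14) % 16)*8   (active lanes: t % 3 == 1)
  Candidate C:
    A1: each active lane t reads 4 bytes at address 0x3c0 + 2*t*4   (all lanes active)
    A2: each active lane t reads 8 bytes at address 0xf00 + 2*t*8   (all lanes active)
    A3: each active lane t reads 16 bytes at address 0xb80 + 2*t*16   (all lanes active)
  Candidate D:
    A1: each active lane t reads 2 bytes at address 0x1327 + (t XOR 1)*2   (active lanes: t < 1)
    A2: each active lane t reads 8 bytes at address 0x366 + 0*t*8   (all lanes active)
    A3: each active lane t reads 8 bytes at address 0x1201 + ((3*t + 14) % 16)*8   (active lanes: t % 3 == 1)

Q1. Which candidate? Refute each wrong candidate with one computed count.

A: A3 gives 10 transactions, not 2
B: A2 gives 5 transactions, not 1
C: A1 gives 2 transactions, not 1
D: all counts match (1,1,2)

Answer: D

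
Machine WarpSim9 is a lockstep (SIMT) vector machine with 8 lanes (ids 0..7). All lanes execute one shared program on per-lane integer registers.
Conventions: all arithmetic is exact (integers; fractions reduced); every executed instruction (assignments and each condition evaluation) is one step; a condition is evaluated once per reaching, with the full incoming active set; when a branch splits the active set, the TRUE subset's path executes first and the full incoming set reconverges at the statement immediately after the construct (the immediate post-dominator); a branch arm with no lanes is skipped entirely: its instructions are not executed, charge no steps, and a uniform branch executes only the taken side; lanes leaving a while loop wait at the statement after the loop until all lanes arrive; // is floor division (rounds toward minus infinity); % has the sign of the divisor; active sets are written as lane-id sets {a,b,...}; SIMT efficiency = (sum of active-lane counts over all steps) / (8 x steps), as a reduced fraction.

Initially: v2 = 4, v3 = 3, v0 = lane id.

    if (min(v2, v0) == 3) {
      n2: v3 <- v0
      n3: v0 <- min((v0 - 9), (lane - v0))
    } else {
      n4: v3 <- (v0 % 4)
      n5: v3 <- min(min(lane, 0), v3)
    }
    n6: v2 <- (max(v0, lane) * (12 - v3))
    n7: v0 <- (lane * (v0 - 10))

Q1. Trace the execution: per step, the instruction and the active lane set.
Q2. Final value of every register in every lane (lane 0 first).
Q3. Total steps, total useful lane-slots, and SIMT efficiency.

step 0: eval (min(v2, v0) == 3)      {0,1,2,3,4,5,6,7}
step 1: v3 <- v0                     {3}
step 2: v0 <- min((v0 - 9), (lane - v0)) {3}
step 3: v3 <- (v0 % 4)               {0,1,2,4,5,6,7}
step 4: v3 <- min(min(lane, 0), v3)  {0,1,2,4,5,6,7}
step 5: v2 <- (max(v0, lane) * (12 - v3)) {0,1,2,3,4,5,6,7}
step 6: v0 <- (lane * (v0 - 10))     {0,1,2,3,4,5,6,7}

Answer: 7 steps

v2: 0,12,24,27,48,60,72,84
v3: 0,0,0,3,0,0,0,0
v0: 0,-9,-16,-48,-24,-25,-24,-21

steps = 7; useful = 40; efficiency = 40/56 = 5/7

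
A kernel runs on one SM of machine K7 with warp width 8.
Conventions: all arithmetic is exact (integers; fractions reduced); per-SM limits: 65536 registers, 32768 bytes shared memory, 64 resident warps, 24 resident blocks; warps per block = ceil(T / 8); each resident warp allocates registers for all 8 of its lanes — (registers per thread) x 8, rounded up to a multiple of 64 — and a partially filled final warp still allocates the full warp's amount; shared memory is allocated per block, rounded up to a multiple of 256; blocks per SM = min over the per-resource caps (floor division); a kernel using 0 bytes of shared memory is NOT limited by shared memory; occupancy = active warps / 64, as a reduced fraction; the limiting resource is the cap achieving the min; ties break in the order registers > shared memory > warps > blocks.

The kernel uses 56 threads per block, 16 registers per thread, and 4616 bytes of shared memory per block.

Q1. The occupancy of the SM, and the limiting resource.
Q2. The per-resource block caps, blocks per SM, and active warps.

Answer: occupancy 21/32, limited by shared memory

registers: 73 blocks
shared memory: 6 blocks
warps: 9 blocks
blocks: 24 blocks

Answer: 6 blocks, 42 active warps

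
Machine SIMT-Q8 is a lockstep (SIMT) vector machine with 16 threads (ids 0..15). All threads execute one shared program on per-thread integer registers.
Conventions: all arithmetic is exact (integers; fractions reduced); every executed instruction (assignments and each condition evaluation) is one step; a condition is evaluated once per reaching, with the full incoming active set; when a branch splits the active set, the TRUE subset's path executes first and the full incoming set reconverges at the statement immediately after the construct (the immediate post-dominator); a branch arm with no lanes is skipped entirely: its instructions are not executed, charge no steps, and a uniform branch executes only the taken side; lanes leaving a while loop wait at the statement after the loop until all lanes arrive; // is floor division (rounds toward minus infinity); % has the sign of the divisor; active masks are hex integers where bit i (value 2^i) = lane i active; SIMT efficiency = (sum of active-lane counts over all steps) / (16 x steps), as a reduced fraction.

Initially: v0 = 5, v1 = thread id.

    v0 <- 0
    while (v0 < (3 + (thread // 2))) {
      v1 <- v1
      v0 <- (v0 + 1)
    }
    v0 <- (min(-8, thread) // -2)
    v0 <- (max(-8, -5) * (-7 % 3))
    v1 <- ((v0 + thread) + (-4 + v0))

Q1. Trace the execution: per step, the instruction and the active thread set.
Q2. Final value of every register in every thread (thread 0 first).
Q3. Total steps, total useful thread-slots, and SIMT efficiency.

step 0: v0 <- 0                      0xffff
step 1: eval (v0 < (3 + (thread // 2))) 0xffff
step 2: v1 <- v1                     0xffff
step 3: v0 <- (v0 + 1)               0xffff
step 4: eval (v0 < (3 + (thread // 2))) 0xffff
step 5: v1 <- v1                     0xffff
step 6: v0 <- (v0 + 1)               0xffff
step 7: eval (v0 < (3 + (thread // 2))) 0xffff
step 8: v1 <- v1                     0xffff
step 9: v0 <- (v0 + 1)               0xffff
step 10: eval (v0 < (3 + (thread // 2))) 0xffff
step 11: v1 <- v1                     0xfffc
step 12: v0 <- (v0 + 1)               0xfffc
step 13: eval (v0 < (3 + (thread // 2))) 0xfffc
step 14: v1 <- v1                     0xfff0
step 15: v0 <- (v0 + 1)               0xfff0
step 16: eval (v0 < (3 + (thread // 2))) 0xfff0
step 17: v1 <- v1                     0xffc0
step 18: v0 <- (v0 + 1)               0xffc0
step 19: eval (v0 < (3 + (thread // 2))) 0xffc0
step 20: v1 <- v1                     0xff00
step 21: v0 <- (v0 + 1)               0xff00
step 22: eval (v0 < (3 + (thread // 2))) 0xff00
step 23: v1 <- v1                     0xfc00
step 24: v0 <- (v0 + 1)               0xfc00
step 25: eval (v0 < (3 + (thread // 2))) 0xfc00
step 26: v1 <- v1                     0xf000
step 27: v0 <- (v0 + 1)               0xf000
step 28: eval (v0 < (3 + (thread // 2))) 0xf000
step 29: v1 <- v1                     0xc000
step 30: v0 <- (v0 + 1)               0xc000
step 31: eval (v0 < (3 + (thread // 2))) 0xc000
step 32: v0 <- (min(-8, thread) // -2) 0xffff
step 33: v0 <- (max(-8, -5) * (-7 % 3)) 0xffff
step 34: v1 <- ((v0 + thread) + (-4 + v0)) 0xffff

Answer: 35 steps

v0: -10,-10,-10,-10,-10,-10,-10,-10,-10,-10,-10,-10,-10,-10,-10,-10
v1: -24,-23,-22,-21,-20,-19,-18,-17,-16,-15,-14,-13,-12,-11,-10,-9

steps = 35; useful = 392; efficiency = 392/560 = 7/10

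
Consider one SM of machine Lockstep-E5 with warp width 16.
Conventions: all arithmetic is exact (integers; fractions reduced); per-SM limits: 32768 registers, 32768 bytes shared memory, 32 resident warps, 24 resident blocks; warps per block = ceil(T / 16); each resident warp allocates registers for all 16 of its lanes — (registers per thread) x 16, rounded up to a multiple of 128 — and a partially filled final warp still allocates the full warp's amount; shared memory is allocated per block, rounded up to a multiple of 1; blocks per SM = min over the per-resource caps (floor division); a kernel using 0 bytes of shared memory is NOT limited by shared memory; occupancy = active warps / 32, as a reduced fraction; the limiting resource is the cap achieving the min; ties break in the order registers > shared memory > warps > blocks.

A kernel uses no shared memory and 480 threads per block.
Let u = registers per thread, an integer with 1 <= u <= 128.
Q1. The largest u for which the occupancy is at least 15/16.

Answer: u = 64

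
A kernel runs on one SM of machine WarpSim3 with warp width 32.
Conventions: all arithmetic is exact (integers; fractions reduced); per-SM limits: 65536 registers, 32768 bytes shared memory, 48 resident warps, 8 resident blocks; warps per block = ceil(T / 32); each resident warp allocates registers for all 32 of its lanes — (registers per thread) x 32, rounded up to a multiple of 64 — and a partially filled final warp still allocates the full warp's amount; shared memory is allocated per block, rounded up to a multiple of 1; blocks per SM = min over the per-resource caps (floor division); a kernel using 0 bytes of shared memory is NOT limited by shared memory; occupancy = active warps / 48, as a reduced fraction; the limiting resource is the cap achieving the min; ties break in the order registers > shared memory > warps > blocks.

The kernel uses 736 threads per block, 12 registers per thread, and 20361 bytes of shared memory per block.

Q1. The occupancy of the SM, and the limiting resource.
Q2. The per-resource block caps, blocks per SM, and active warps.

Answer: occupancy 23/48, limited by shared memory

registers: 7 blocks
shared memory: 1 block
warps: 2 blocks
blocks: 8 blocks

Answer: 1 block, 23 active warps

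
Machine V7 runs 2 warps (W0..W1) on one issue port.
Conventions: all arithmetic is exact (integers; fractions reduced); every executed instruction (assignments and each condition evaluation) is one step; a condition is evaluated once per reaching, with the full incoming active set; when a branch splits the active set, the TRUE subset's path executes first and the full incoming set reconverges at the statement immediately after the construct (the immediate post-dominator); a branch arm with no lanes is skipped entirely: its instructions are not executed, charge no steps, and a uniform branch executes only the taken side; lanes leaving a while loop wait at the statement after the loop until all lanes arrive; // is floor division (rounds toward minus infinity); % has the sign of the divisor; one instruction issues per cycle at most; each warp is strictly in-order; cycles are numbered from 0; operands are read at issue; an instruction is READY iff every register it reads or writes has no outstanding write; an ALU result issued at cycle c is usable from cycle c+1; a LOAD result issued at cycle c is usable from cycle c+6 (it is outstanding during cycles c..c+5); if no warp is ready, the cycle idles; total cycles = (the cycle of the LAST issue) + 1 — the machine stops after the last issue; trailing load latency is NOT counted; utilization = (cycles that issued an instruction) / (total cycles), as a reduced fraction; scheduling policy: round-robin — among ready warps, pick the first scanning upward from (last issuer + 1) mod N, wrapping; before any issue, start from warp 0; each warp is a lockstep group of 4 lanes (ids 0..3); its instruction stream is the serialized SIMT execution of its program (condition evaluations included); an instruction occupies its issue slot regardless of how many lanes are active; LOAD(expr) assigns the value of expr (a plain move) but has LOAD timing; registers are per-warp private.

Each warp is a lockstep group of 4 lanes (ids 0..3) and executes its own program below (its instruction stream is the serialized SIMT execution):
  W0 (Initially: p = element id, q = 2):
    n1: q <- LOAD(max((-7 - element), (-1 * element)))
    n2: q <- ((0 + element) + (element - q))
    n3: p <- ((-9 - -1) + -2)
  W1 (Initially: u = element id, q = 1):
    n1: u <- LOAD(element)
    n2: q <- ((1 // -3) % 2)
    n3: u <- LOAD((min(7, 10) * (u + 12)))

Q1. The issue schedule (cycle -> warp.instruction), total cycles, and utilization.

cycle 0: W0.I0
cycle 1: W1.I0
cycle 2: W1.I1
cycle 3: idle
cycle 4: idle
cycle 5: idle
cycle 6: W0.I1
cycle 7: W1.I2
cycle 8: W0.I2

Answer: 9 cycles, utilization 2/3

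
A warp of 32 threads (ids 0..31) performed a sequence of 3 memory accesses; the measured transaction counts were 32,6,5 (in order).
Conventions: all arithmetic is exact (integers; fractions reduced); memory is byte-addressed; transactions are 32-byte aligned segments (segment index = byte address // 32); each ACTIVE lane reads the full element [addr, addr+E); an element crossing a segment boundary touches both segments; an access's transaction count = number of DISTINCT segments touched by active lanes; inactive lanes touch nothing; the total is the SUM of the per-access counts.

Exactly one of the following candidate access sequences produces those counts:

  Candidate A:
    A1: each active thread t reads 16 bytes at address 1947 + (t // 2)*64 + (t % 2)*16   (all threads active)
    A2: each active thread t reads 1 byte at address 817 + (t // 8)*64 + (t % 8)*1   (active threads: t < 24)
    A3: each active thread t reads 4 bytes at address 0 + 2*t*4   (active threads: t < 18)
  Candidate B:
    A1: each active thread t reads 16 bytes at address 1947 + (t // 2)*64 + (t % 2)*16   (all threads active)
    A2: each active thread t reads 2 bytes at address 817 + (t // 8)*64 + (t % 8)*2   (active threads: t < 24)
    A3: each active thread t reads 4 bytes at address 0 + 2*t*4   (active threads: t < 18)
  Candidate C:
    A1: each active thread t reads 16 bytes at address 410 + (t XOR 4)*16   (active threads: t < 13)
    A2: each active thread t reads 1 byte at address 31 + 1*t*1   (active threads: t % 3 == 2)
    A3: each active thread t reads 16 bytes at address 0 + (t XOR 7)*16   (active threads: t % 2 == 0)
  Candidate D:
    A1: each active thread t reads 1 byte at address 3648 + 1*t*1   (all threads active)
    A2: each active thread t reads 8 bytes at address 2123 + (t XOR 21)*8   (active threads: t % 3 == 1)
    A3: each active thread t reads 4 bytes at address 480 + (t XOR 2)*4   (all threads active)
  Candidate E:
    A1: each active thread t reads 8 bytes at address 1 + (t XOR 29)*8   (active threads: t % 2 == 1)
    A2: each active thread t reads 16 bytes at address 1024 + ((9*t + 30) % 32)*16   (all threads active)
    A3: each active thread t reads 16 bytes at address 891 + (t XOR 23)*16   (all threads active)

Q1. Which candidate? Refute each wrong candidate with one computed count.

A: A2 gives 3 transactions, not 6
C: A1 gives 9 transactions, not 32
D: A1 gives 1 transaction, not 32
E: A1 gives 8 transactions, not 32
B: all counts match (32,6,5)

Answer: B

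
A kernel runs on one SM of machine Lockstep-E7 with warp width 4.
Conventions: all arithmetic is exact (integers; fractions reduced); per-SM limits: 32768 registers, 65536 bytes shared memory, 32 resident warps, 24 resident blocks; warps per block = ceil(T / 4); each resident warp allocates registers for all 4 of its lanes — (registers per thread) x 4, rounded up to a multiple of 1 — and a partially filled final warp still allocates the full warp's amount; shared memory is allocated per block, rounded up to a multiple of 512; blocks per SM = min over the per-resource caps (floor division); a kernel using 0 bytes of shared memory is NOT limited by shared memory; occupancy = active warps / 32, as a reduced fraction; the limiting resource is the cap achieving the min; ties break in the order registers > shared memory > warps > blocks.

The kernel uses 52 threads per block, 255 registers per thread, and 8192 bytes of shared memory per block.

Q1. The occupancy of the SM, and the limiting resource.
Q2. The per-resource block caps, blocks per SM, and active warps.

Answer: occupancy 13/16, limited by registers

registers: 2 blocks
shared memory: 8 blocks
warps: 2 blocks
blocks: 24 blocks

Answer: 2 blocks, 26 active warps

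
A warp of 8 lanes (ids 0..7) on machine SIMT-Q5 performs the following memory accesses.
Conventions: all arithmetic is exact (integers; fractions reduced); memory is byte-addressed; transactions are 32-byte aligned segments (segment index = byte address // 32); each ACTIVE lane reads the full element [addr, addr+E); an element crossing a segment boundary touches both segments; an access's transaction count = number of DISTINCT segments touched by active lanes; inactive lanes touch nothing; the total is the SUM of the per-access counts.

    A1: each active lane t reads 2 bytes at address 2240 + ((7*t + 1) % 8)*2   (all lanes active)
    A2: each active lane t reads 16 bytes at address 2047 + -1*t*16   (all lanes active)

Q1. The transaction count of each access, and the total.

A1: 1 transaction
A2: 5 transactions

Answer: 1,5; total 6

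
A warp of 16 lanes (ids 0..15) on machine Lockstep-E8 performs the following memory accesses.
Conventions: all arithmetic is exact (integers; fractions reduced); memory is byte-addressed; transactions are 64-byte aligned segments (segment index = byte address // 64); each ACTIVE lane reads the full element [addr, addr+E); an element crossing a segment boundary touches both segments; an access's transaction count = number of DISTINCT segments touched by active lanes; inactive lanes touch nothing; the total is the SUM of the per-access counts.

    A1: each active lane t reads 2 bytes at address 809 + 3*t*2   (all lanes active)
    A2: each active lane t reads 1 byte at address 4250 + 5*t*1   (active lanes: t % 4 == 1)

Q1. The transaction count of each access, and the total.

A1: 3 transactions
A2: 2 transactions

Answer: 3,2; total 5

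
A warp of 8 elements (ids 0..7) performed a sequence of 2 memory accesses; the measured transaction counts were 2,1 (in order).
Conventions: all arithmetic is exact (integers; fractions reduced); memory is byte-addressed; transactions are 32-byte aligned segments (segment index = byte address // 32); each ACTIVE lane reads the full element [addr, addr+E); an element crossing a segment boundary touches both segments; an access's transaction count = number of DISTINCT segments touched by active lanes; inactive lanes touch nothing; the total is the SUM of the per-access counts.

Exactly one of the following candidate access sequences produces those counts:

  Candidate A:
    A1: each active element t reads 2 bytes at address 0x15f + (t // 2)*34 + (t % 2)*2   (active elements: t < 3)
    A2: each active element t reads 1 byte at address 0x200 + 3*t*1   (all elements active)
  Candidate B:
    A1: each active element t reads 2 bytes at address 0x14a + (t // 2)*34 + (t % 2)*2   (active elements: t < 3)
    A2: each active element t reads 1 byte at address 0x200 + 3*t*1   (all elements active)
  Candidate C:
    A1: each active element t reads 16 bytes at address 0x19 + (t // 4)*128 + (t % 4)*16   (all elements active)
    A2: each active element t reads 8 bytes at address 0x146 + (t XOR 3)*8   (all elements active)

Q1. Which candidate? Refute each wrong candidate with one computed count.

A: A1 gives 3 transactions, not 2
C: A1 gives 6 transactions, not 2
B: all counts match (2,1)

Answer: B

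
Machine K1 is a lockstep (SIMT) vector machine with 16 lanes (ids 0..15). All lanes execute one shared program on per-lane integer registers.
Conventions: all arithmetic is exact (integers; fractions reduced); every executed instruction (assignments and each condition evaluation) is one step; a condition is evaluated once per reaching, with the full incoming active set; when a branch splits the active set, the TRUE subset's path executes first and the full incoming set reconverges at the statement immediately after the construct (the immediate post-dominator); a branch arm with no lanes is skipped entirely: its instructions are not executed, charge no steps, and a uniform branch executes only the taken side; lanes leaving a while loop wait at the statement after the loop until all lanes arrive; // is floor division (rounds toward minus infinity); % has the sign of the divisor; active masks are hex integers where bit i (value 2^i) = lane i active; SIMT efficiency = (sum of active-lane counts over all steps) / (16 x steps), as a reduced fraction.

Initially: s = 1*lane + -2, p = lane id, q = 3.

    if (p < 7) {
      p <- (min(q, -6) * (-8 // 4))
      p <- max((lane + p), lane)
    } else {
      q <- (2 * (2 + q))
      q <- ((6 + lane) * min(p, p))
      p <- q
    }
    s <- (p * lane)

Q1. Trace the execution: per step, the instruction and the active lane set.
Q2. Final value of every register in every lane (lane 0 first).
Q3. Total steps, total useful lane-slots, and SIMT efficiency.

step 0: eval (p < 7)                 0xffff
step 1: p <- (min(q, -6) * (-8 // 4)) 0x007f
step 2: p <- max((lane + p), lane)   0x007f
step 3: q <- (2 * (2 + q))           0xff80
step 4: q <- ((6 + lane) * min(p, p)) 0xff80
step 5: p <- q                       0xff80
step 6: s <- (p * lane)              0xffff

Answer: 7 steps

s: 0,13,28,45,64,85,108,637,896,1215,1600,2057,2592,3211,3920,4725
p: 12,13,14,15,16,17,18,91,112,135,160,187,216,247,280,315
q: 3,3,3,3,3,3,3,91,112,135,160,187,216,247,280,315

steps = 7; useful = 73; efficiency = 73/112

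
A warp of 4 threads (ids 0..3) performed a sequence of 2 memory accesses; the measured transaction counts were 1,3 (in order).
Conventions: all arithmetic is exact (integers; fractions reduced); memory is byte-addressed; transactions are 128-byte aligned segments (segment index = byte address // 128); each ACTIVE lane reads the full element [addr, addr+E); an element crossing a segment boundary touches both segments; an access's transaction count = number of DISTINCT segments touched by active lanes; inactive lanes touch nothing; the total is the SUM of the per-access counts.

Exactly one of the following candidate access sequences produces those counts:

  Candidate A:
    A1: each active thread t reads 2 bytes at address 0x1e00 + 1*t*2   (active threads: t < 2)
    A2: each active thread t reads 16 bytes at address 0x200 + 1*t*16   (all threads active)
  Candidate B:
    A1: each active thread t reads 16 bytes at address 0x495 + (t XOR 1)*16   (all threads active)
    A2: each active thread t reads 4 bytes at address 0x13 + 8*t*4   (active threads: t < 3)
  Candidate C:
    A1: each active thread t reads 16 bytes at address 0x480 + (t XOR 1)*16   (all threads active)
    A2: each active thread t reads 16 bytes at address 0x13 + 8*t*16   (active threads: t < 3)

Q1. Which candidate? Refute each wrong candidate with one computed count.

A: A2 gives 1 transaction, not 3
B: A2 gives 1 transaction, not 3
C: all counts match (1,3)

Answer: C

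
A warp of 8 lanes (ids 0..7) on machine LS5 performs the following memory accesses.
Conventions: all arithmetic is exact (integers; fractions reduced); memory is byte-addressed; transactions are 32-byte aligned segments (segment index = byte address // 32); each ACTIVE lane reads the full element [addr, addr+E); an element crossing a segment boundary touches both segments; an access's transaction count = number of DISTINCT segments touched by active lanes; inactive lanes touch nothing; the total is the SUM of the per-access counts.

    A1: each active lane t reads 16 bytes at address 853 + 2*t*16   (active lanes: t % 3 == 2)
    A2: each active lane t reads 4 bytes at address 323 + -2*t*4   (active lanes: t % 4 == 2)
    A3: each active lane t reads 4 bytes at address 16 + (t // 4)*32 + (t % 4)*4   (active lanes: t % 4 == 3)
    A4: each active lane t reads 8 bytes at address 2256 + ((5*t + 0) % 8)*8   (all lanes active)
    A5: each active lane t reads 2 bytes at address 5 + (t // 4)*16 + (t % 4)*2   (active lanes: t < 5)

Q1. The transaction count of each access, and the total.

A1: 4 transactions
A2: 2 transactions
A3: 2 transactions
A4: 3 transactions
A5: 1 transaction

Answer: 4,2,2,3,1; total 12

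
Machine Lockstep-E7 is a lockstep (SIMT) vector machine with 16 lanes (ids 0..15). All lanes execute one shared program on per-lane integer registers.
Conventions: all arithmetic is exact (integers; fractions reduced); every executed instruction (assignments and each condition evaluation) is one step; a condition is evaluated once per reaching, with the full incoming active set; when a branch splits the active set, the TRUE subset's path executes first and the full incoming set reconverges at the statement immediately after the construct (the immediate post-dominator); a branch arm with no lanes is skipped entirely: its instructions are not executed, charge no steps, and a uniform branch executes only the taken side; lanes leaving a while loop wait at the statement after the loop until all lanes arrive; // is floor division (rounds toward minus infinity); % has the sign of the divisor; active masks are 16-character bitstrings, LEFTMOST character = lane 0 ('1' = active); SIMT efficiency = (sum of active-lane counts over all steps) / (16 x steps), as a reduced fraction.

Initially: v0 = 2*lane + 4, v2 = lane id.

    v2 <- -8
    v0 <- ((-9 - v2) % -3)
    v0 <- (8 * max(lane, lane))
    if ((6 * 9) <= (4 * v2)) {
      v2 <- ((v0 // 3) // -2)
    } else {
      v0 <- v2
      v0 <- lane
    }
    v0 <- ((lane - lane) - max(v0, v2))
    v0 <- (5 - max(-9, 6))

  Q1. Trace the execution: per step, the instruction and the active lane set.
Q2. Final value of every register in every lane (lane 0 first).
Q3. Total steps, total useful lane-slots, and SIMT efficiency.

step 0: v2 <- -8                     1111111111111111
step 1: v0 <- ((-9 - v2) % -3)       1111111111111111
step 2: v0 <- (8 * max(lane, lane))  1111111111111111
step 3: eval ((6 * 9) <= (4 * v2))   1111111111111111
step 4: v0 <- v2                     1111111111111111
step 5: v0 <- lane                   1111111111111111
step 6: v0 <- ((lane - lane) - max(v0, v2)) 1111111111111111
step 7: v0 <- (5 - max(-9, 6))       1111111111111111

Answer: 8 steps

v0: -1,-1,-1,-1,-1,-1,-1,-1,-1,-1,-1,-1,-1,-1,-1,-1
v2: -8,-8,-8,-8,-8,-8,-8,-8,-8,-8,-8,-8,-8,-8,-8,-8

steps = 8; useful = 128; efficiency = 128/128 = 1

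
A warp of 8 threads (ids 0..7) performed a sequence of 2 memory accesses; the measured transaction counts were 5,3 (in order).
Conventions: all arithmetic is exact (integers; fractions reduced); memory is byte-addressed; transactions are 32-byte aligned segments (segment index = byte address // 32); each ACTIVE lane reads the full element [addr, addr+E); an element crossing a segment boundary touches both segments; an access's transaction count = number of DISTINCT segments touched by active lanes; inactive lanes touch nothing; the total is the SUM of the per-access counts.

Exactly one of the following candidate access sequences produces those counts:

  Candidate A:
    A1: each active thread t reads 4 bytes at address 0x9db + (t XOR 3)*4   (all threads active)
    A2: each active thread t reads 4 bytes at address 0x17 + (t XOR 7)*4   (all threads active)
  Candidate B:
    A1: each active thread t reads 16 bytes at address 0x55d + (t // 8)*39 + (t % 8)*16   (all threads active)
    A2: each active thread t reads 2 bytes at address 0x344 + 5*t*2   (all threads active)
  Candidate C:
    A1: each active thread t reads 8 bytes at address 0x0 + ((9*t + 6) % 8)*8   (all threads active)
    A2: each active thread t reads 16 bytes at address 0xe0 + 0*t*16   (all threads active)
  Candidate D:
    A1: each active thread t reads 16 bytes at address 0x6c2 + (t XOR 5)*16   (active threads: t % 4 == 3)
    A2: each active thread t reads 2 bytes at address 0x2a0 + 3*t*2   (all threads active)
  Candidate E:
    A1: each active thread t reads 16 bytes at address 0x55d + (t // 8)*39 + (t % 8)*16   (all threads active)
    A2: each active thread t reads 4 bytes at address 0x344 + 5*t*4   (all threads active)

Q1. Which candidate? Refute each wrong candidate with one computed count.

A: A1 gives 2 transactions, not 5
C: A1 gives 2 transactions, not 5
D: A1 gives 2 transactions, not 5
E: A2 gives 5 transactions, not 3
B: all counts match (5,3)

Answer: B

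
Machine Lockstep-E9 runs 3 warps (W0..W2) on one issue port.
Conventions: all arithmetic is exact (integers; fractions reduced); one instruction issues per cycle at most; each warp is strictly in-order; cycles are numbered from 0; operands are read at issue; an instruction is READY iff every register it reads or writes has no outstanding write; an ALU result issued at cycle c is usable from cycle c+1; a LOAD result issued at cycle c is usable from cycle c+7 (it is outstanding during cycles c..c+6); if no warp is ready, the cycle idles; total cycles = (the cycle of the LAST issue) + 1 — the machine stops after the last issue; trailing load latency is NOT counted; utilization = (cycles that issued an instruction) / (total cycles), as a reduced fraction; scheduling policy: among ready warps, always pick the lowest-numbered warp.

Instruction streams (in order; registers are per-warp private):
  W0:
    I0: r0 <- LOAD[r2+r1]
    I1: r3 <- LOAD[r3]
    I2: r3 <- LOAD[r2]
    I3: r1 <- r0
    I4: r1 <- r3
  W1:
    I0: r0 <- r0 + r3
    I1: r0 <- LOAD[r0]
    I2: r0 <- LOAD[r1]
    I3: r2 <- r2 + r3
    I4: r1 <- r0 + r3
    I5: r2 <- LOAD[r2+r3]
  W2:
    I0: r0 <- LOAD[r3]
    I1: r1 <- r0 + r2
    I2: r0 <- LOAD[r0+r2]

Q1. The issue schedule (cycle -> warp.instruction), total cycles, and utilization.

cycle 0: W0.I0
cycle 1: W0.I1
cycle 2: W1.I0
cycle 3: W1.I1
cycle 4: W2.I0
cycle 5: idle
cycle 6: idle
cycle 7: idle
cycle 8: W0.I2
cycle 9: W0.I3
cycle 10: W1.I2
cycle 11: W1.I3
cycle 12: W2.I1
cycle 13: W2.I2
cycle 14: idle
cycle 15: W0.I4
cycle 16: idle
cycle 17: W1.I4
cycle 18: W1.I5

Answer: 19 cycles, utilization 14/19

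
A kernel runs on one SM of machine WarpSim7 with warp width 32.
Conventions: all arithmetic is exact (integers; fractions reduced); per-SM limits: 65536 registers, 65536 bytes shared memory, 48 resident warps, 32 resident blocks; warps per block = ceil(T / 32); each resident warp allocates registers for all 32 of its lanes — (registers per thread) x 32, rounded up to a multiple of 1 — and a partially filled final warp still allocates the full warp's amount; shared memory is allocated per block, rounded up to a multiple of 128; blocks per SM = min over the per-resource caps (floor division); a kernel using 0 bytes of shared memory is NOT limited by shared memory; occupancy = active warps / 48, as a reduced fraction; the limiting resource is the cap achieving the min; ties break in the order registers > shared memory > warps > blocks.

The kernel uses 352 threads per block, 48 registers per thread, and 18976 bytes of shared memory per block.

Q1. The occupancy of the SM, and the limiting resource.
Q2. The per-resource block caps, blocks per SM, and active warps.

Answer: occupancy 11/16, limited by registers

registers: 3 blocks
shared memory: 3 blocks
warps: 4 blocks
blocks: 32 blocks

Answer: 3 blocks, 33 active warps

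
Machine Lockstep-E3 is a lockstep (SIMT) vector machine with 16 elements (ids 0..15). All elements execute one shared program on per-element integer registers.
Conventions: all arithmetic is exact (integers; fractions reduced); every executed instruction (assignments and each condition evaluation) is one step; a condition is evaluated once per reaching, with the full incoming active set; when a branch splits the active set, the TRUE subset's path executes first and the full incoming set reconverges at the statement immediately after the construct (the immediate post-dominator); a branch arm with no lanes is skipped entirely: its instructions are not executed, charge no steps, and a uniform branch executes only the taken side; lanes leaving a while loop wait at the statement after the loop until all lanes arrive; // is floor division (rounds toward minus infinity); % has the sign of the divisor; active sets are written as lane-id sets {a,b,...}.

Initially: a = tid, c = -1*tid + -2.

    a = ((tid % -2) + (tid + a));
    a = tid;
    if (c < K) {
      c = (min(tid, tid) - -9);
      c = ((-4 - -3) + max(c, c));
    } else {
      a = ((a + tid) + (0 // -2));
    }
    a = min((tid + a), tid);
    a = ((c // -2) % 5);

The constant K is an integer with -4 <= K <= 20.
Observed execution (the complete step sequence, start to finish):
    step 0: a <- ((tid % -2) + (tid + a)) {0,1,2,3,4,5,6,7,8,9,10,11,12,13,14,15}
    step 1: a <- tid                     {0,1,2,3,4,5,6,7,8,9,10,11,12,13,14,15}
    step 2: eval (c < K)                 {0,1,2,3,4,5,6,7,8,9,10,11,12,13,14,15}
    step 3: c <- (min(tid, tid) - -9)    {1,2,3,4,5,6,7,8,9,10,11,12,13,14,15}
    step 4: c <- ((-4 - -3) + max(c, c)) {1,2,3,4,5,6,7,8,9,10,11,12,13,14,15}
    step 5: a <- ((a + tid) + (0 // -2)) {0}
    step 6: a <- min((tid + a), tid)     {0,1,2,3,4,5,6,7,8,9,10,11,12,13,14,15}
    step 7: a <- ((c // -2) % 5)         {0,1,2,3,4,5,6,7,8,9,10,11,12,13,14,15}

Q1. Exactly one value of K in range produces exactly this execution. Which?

Answer: K = -2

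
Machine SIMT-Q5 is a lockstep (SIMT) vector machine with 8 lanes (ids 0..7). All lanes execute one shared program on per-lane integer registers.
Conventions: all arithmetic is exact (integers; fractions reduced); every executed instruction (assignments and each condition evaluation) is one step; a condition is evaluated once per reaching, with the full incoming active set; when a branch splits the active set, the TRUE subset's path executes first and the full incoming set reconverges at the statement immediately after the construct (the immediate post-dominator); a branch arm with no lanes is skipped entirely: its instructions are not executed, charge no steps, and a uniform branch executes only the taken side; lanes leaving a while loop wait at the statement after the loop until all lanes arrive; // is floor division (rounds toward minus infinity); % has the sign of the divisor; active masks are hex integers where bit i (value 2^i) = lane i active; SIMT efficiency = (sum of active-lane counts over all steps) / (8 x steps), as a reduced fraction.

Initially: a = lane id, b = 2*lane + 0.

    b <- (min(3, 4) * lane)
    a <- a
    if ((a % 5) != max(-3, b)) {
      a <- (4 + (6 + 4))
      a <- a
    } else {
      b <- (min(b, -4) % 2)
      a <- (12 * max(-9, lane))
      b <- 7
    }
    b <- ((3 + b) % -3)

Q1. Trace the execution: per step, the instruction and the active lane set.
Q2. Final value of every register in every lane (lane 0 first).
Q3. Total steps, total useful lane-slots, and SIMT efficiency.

step 0: b <- (min(3, 4) * lane)      0xff
step 1: a <- a                       0xff
step 2: eval ((a % 5) != max(-3, b)) 0xff
step 3: a <- (4 + (6 + 4))           0xfe
step 4: a <- a                       0xfe
step 5: b <- (min(b, -4) % 2)        0x01
step 6: a <- (12 * max(-9, lane))    0x01
step 7: b <- 7                       0x01
step 8: b <- ((3 + b) % -3)          0xff

Answer: 9 steps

a: 0,14,14,14,14,14,14,14
b: -2,0,0,0,0,0,0,0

steps = 9; useful = 49; efficiency = 49/72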